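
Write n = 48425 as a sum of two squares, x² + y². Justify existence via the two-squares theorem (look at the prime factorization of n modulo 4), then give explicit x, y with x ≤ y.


Step 1: Factor n = 48425 = 5^2 · 13 · 149.
Step 2: Check the mod-4 condition on each prime factor: 5 ≡ 1 (mod 4), exponent 2; 13 ≡ 1 (mod 4), exponent 1; 149 ≡ 1 (mod 4), exponent 1.
All primes ≡ 3 (mod 4) appear to even exponent (or don't appear), so by the two-squares theorem n IS expressible as a sum of two squares.
Step 3: Build a representation. Group n = k² · m with k = 5 and m = 13 · 149 = 1937 (a product of primes ≡ 1 (mod 4)); a representation of m scales to one of n via (k·x)² + (k·y)² = k²(x² + y²). Each prime p ≡ 1 (mod 4) is itself a sum of two squares; find a² by testing p − a² for a perfect square:
  13: 13 − 1² = 12, 13 − 2² = 9 = 3² ⇒ 13 = 2² + 3².
  149: 149 − 1² = 148, 149 − 2² = 145, 149 − 3² = 140, 149 − 4² = 133, 149 − 5² = 124, 149 − 6² = 113, 149 − 7² = 100 = 10² ⇒ 149 = 7² + 10².
  Combine using the Brahmagupta–Fibonacci identity (a² + b²)(c² + d²) = (ac − bd)² + (ad + bc)² = (ac + bd)² + (ad − bc)²:
  13 · 149 = 1937: from (2² + 3²)(7² + 10²), take (2·7 − 3·10, 2·10 + 3·7) = (14 − 30, 20 + 21) = (-16, 41); dropping signs (only squares matter) gives (16, 41); check 16² + 41² = 256 + 1681 = 1937 ✓.
  Scale by k = 5: (5·16, 5·41) = (80, 205).
Step 4: Order so x ≤ y and verify: 80² + 205² = 6400 + 42025 = 48425 = n. ✓

n = 48425 = 80² + 205² (one valid representation with x ≤ y).


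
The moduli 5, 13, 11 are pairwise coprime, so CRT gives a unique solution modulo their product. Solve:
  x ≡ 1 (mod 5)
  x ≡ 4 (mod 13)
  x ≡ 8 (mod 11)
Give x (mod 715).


Moduli 5, 13, 11 are pairwise coprime; by CRT there is a unique solution modulo M = 5 · 13 · 11 = 715.
Solve pairwise, accumulating the modulus:
  Start with x ≡ 1 (mod 5).
  Combine with x ≡ 4 (mod 13): since gcd(5, 13) = 1, we get a unique residue mod 65.
    Write x = 1 + 5·t and substitute into x ≡ 4 (mod 13): 5·t ≡ 4 − 1 = 3 (mod 13).
    The inverse of 5 mod 13 is 8 (since 5·8 = 40 = 3·13 + 1), so t ≡ 8·3 = 24 ≡ 11 (mod 13).
    Then x = 1 + 5·11 = 56, valid modulo lcm(5, 13) = 65: x ≡ 56 (mod 65).
  Combine with x ≡ 8 (mod 11): since gcd(65, 11) = 1, we get a unique residue mod 715.
    Write x = 56 + 65·t and substitute into x ≡ 8 (mod 11): 65·t ≡ 8 − 56 = -48 (mod 11).
    Reduce coefficients mod 11: 10·t ≡ 7 (mod 11).
    The inverse of 10 mod 11 is 10 (since 10·10 = 100 = 9·11 + 1), so t ≡ 10·7 = 70 ≡ 4 (mod 11).
    Then x = 56 + 65·4 = 316, valid modulo lcm(65, 11) = 715: x ≡ 316 (mod 715).
Verify: 316 mod 5 = 1 ✓, 316 mod 13 = 4 ✓, 316 mod 11 = 8 ✓.

x ≡ 316 (mod 715).


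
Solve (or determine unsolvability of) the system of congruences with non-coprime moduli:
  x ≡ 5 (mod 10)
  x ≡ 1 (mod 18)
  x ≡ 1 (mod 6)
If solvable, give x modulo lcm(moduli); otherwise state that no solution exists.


Moduli 10, 18, 6 are not pairwise coprime, so CRT works modulo lcm(m_i) when all pairwise compatibility conditions hold.
Pairwise compatibility: gcd(m_i, m_j) must divide a_i - a_j for every pair.
Merge one congruence at a time:
  Start: x ≡ 5 (mod 10).
  Combine with x ≡ 1 (mod 18): gcd(10, 18) = 2; 1 - 5 = -4, which IS divisible by 2, so compatible.
    Write x = 5 + 10·t and substitute into x ≡ 1 (mod 18): 10·t ≡ 1 − 5 = -4 (mod 18).
    Divide the congruence (and modulus) by g = 2: 5·t ≡ -2 (mod 9).
    Reduce coefficients mod 9: 5·t ≡ 7 (mod 9).
    The inverse of 5 mod 9 is 2 (since 5·2 = 10 = 1·9 + 1), so t ≡ 2·7 = 14 ≡ 5 (mod 9).
    Then x = 5 + 10·5 = 55, valid modulo lcm(10, 18) = 90: x ≡ 55 (mod 90).
  Combine with x ≡ 1 (mod 6): gcd(90, 6) = 6; 1 - 55 = -54, which IS divisible by 6, so compatible.
    Write x = 55 + 90·t and substitute into x ≡ 1 (mod 6): 90·t ≡ 1 − 55 = -54 (mod 6).
    Divide the congruence (and modulus) by g = 6: 15·t ≡ -9 (mod 1).
    Modulo 1 every t works; take t = 0.
    Then x = 55 + 90·0 = 55, valid modulo lcm(90, 6) = 90: x ≡ 55 (mod 90).
Verify: 55 mod 10 = 5, 55 mod 18 = 1, 55 mod 6 = 1.

x ≡ 55 (mod 90).


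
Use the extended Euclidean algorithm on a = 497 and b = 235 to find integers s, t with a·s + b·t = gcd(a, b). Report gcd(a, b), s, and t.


Euclidean algorithm on (497, 235) — divide until remainder is 0:
  497 = 2 · 235 + 27
  235 = 8 · 27 + 19
  27 = 1 · 19 + 8
  19 = 2 · 8 + 3
  8 = 2 · 3 + 2
  3 = 1 · 2 + 1
  2 = 2 · 1 + 0
gcd(497, 235) = 1.
Track Bezout coefficients alongside the remainders: start with r₀ = 497 = a·1 + b·0 (s = 1, t = 0) and r₁ = 235 = a·0 + b·1 (s = 0, t = 1); each new remainder r_{k+1} = r_{k-1} − q_k·r_k inherits s_{k+1} = s_{k-1} − q_k·s_k, t_{k+1} = t_{k-1} − q_k·t_k, so r_k = a·s_k + b·t_k at every step:
  q = 2: r = 27, s = 1 − 2·0 = 1, t = 0 − 2·1 = -2  (check: 497·1 + 235·(-2) = 27)
  q = 8: r = 19, s = 0 − 8·1 = -8, t = 1 − 8·(-2) = 17  (check: 497·(-8) + 235·17 = 19)
  q = 1: r = 8, s = 1 − 1·(-8) = 9, t = -2 − 1·17 = -19  (check: 497·9 + 235·(-19) = 8)
  q = 2: r = 3, s = -8 − 2·9 = -26, t = 17 − 2·(-19) = 55  (check: 497·(-26) + 235·55 = 3)
  q = 2: r = 2, s = 9 − 2·(-26) = 61, t = -19 − 2·55 = -129  (check: 497·61 + 235·(-129) = 2)
  q = 1: r = 1, s = -26 − 1·61 = -87, t = 55 − 1·(-129) = 184  (check: 497·(-87) + 235·184 = 1)
The row with r = 1 (the gcd) gives the Bezout coefficients s = -87, t = 184.
Result: 497 · (-87) + 235 · (184) = 1.

gcd(497, 235) = 1; s = -87, t = 184 (check: 497·(-87) + 235·184 = 1).


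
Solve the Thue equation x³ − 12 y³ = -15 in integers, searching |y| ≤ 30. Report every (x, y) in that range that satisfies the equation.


The equation is x³ - 12y³ = -15. For fixed y, x³ = 12·y³ − 15, so a solution requires the RHS to be a perfect cube.
Strategy: iterate y from -30 to 30, compute RHS = 12·y³ − 15, and check whether it is a (positive or negative) perfect cube.
Check small values of y:
  y = 0: RHS = -15 is not a perfect cube.
  y = 1: RHS = -3 is not a perfect cube.
  y = -1: RHS = -27 = (-3)³ ⇒ x = -3 works.
  y = 2: RHS = 81 is not a perfect cube.
  y = -2: RHS = -111 is not a perfect cube.
  y = 3: RHS = 309 is not a perfect cube.
  y = -3: RHS = -339 is not a perfect cube.
Continuing the search up to |y| = 30 finds no further solutions beyond those listed.
Collected solutions: (-3, -1).

Solutions (with |y| ≤ 30): (-3, -1).


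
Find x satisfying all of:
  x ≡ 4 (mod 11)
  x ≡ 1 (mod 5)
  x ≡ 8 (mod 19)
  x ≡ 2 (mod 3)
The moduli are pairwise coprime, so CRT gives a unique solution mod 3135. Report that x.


Product of moduli M = 11 · 5 · 19 · 3 = 3135.
Merge one congruence at a time:
  Start: x ≡ 4 (mod 11).
  Combine with x ≡ 1 (mod 5); new modulus lcm = 55.
    Write x = 4 + 11·t and substitute into x ≡ 1 (mod 5): 11·t ≡ 1 − 4 = -3 (mod 5).
    Reduce coefficients mod 5: 1·t ≡ 2 (mod 5).
    So t ≡ 2 (mod 5).
    Then x = 4 + 11·2 = 26, valid modulo lcm(11, 5) = 55: x ≡ 26 (mod 55).
  Combine with x ≡ 8 (mod 19); new modulus lcm = 1045.
    Write x = 26 + 55·t and substitute into x ≡ 8 (mod 19): 55·t ≡ 8 − 26 = -18 (mod 19).
    Reduce coefficients mod 19: 17·t ≡ 1 (mod 19).
    The inverse of 17 mod 19 is 9 (since 17·9 = 153 = 8·19 + 1), so t ≡ 9·1 = 9 ≡ 9 (mod 19).
    Then x = 26 + 55·9 = 521, valid modulo lcm(55, 19) = 1045: x ≡ 521 (mod 1045).
  Combine with x ≡ 2 (mod 3); new modulus lcm = 3135.
    Write x = 521 + 1045·t and substitute into x ≡ 2 (mod 3): 1045·t ≡ 2 − 521 = -519 (mod 3).
    Reduce coefficients mod 3: 1·t ≡ 0 (mod 3).
    So t ≡ 0 (mod 3).
    Then x = 521 + 1045·0 = 521, valid modulo lcm(1045, 3) = 3135: x ≡ 521 (mod 3135).
Verify against each original: 521 mod 11 = 4, 521 mod 5 = 1, 521 mod 19 = 8, 521 mod 3 = 2.

x ≡ 521 (mod 3135).


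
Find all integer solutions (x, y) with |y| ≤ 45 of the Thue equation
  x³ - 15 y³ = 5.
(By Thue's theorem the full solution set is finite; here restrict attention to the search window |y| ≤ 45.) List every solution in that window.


The equation is x³ - 15y³ = 5. For fixed y, x³ = 15·y³ + 5, so a solution requires the RHS to be a perfect cube.
Strategy: iterate y from -45 to 45, compute RHS = 15·y³ + 5, and check whether it is a (positive or negative) perfect cube.
Check small values of y:
  y = 0: RHS = 5 is not a perfect cube.
  y = 1: RHS = 20 is not a perfect cube.
  y = -1: RHS = -10 is not a perfect cube.
  y = 2: RHS = 125 = (5)³ ⇒ x = 5 works.
  y = -2: RHS = -115 is not a perfect cube.
  y = 3: RHS = 410 is not a perfect cube.
  y = -3: RHS = -400 is not a perfect cube.
Continuing the search up to |y| = 45 finds no further solutions beyond those listed.
Collected solutions: (5, 2).

Solutions (with |y| ≤ 45): (5, 2).


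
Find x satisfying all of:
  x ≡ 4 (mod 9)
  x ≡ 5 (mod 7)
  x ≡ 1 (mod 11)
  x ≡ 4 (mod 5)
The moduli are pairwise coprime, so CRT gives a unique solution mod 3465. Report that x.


Product of moduli M = 9 · 7 · 11 · 5 = 3465.
Merge one congruence at a time:
  Start: x ≡ 4 (mod 9).
  Combine with x ≡ 5 (mod 7); new modulus lcm = 63.
    Write x = 4 + 9·t and substitute into x ≡ 5 (mod 7): 9·t ≡ 5 − 4 = 1 (mod 7).
    Reduce coefficients mod 7: 2·t ≡ 1 (mod 7).
    The inverse of 2 mod 7 is 4 (since 2·4 = 8 = 1·7 + 1), so t ≡ 4·1 = 4 ≡ 4 (mod 7).
    Then x = 4 + 9·4 = 40, valid modulo lcm(9, 7) = 63: x ≡ 40 (mod 63).
  Combine with x ≡ 1 (mod 11); new modulus lcm = 693.
    Write x = 40 + 63·t and substitute into x ≡ 1 (mod 11): 63·t ≡ 1 − 40 = -39 (mod 11).
    Reduce coefficients mod 11: 8·t ≡ 5 (mod 11).
    The inverse of 8 mod 11 is 7 (since 8·7 = 56 = 5·11 + 1), so t ≡ 7·5 = 35 ≡ 2 (mod 11).
    Then x = 40 + 63·2 = 166, valid modulo lcm(63, 11) = 693: x ≡ 166 (mod 693).
  Combine with x ≡ 4 (mod 5); new modulus lcm = 3465.
    Write x = 166 + 693·t and substitute into x ≡ 4 (mod 5): 693·t ≡ 4 − 166 = -162 (mod 5).
    Reduce coefficients mod 5: 3·t ≡ 3 (mod 5).
    The inverse of 3 mod 5 is 2 (since 3·2 = 6 = 1·5 + 1), so t ≡ 2·3 = 6 ≡ 1 (mod 5).
    Then x = 166 + 693·1 = 859, valid modulo lcm(693, 5) = 3465: x ≡ 859 (mod 3465).
Verify against each original: 859 mod 9 = 4, 859 mod 7 = 5, 859 mod 11 = 1, 859 mod 5 = 4.

x ≡ 859 (mod 3465).


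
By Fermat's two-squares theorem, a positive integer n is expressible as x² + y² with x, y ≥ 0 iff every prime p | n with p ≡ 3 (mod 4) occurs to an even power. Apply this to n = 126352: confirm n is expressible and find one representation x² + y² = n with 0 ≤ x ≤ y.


Step 1: Factor n = 126352 = 2^4 · 53 · 149.
Step 2: Check the mod-4 condition on each prime factor: 2 = 2 (special); 53 ≡ 1 (mod 4), exponent 1; 149 ≡ 1 (mod 4), exponent 1.
All primes ≡ 3 (mod 4) appear to even exponent (or don't appear), so by the two-squares theorem n IS expressible as a sum of two squares.
Step 3: Build a representation. Group n = k² · m with k = 4 and m = 53 · 149 = 7897 (a product of primes ≡ 1 (mod 4)); a representation of m scales to one of n via (k·x)² + (k·y)² = k²(x² + y²). Each prime p ≡ 1 (mod 4) is itself a sum of two squares; find a² by testing p − a² for a perfect square:
  53: 53 − 1² = 52, 53 − 2² = 49 = 7² ⇒ 53 = 2² + 7².
  149: 149 − 1² = 148, 149 − 2² = 145, 149 − 3² = 140, 149 − 4² = 133, 149 − 5² = 124, 149 − 6² = 113, 149 − 7² = 100 = 10² ⇒ 149 = 7² + 10².
  Combine using the Brahmagupta–Fibonacci identity (a² + b²)(c² + d²) = (ac − bd)² + (ad + bc)² = (ac + bd)² + (ad − bc)²:
  53 · 149 = 7897: from (2² + 7²)(7² + 10²), take (2·7 − 7·10, 2·10 + 7·7) = (14 − 70, 20 + 49) = (-56, 69); dropping signs (only squares matter) gives (56, 69); check 56² + 69² = 3136 + 4761 = 7897 ✓.
  Scale by k = 4: (4·56, 4·69) = (224, 276).
Step 4: Order so x ≤ y and verify: 224² + 276² = 50176 + 76176 = 126352 = n. ✓

n = 126352 = 224² + 276² (one valid representation with x ≤ y).


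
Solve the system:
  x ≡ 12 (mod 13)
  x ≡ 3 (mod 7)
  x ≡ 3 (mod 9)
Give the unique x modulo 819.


Moduli 13, 7, 9 are pairwise coprime; by CRT there is a unique solution modulo M = 13 · 7 · 9 = 819.
Solve pairwise, accumulating the modulus:
  Start with x ≡ 12 (mod 13).
  Combine with x ≡ 3 (mod 7): since gcd(13, 7) = 1, we get a unique residue mod 91.
    Write x = 12 + 13·t and substitute into x ≡ 3 (mod 7): 13·t ≡ 3 − 12 = -9 (mod 7).
    Reduce coefficients mod 7: 6·t ≡ 5 (mod 7).
    The inverse of 6 mod 7 is 6 (since 6·6 = 36 = 5·7 + 1), so t ≡ 6·5 = 30 ≡ 2 (mod 7).
    Then x = 12 + 13·2 = 38, valid modulo lcm(13, 7) = 91: x ≡ 38 (mod 91).
  Combine with x ≡ 3 (mod 9): since gcd(91, 9) = 1, we get a unique residue mod 819.
    Write x = 38 + 91·t and substitute into x ≡ 3 (mod 9): 91·t ≡ 3 − 38 = -35 (mod 9).
    Reduce coefficients mod 9: 1·t ≡ 1 (mod 9).
    So t ≡ 1 (mod 9).
    Then x = 38 + 91·1 = 129, valid modulo lcm(91, 9) = 819: x ≡ 129 (mod 819).
Verify: 129 mod 13 = 12 ✓, 129 mod 7 = 3 ✓, 129 mod 9 = 3 ✓.

x ≡ 129 (mod 819).


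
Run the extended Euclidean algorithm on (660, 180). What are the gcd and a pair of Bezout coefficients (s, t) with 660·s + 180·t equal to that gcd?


Euclidean algorithm on (660, 180) — divide until remainder is 0:
  660 = 3 · 180 + 120
  180 = 1 · 120 + 60
  120 = 2 · 60 + 0
gcd(660, 180) = 60.
Track Bezout coefficients alongside the remainders: start with r₀ = 660 = a·1 + b·0 (s = 1, t = 0) and r₁ = 180 = a·0 + b·1 (s = 0, t = 1); each new remainder r_{k+1} = r_{k-1} − q_k·r_k inherits s_{k+1} = s_{k-1} − q_k·s_k, t_{k+1} = t_{k-1} − q_k·t_k, so r_k = a·s_k + b·t_k at every step:
  q = 3: r = 120, s = 1 − 3·0 = 1, t = 0 − 3·1 = -3  (check: 660·1 + 180·(-3) = 120)
  q = 1: r = 60, s = 0 − 1·1 = -1, t = 1 − 1·(-3) = 4  (check: 660·(-1) + 180·4 = 60)
The row with r = 60 (the gcd) gives the Bezout coefficients s = -1, t = 4.
Result: 660 · (-1) + 180 · (4) = 60.

gcd(660, 180) = 60; s = -1, t = 4 (check: 660·(-1) + 180·4 = 60).


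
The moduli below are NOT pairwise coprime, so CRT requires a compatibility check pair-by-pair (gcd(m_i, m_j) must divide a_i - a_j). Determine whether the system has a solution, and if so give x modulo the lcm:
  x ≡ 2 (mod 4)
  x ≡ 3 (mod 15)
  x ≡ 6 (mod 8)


Moduli 4, 15, 8 are not pairwise coprime, so CRT works modulo lcm(m_i) when all pairwise compatibility conditions hold.
Pairwise compatibility: gcd(m_i, m_j) must divide a_i - a_j for every pair.
Merge one congruence at a time:
  Start: x ≡ 2 (mod 4).
  Combine with x ≡ 3 (mod 15): gcd(4, 15) = 1; 3 - 2 = 1, which IS divisible by 1, so compatible.
    Write x = 2 + 4·t and substitute into x ≡ 3 (mod 15): 4·t ≡ 3 − 2 = 1 (mod 15).
    The inverse of 4 mod 15 is 4 (since 4·4 = 16 = 1·15 + 1), so t ≡ 4·1 = 4 ≡ 4 (mod 15).
    Then x = 2 + 4·4 = 18, valid modulo lcm(4, 15) = 60: x ≡ 18 (mod 60).
  Combine with x ≡ 6 (mod 8): gcd(60, 8) = 4; 6 - 18 = -12, which IS divisible by 4, so compatible.
    Write x = 18 + 60·t and substitute into x ≡ 6 (mod 8): 60·t ≡ 6 − 18 = -12 (mod 8).
    Divide the congruence (and modulus) by g = 4: 15·t ≡ -3 (mod 2).
    Reduce coefficients mod 2: 1·t ≡ 1 (mod 2).
    So t ≡ 1 (mod 2).
    Then x = 18 + 60·1 = 78, valid modulo lcm(60, 8) = 120: x ≡ 78 (mod 120).
Verify: 78 mod 4 = 2, 78 mod 15 = 3, 78 mod 8 = 6.

x ≡ 78 (mod 120).


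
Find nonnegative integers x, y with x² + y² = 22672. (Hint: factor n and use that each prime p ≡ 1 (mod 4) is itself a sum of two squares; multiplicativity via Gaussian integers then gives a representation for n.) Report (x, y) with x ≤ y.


Step 1: Factor n = 22672 = 2^4 · 13 · 109.
Step 2: Check the mod-4 condition on each prime factor: 2 = 2 (special); 13 ≡ 1 (mod 4), exponent 1; 109 ≡ 1 (mod 4), exponent 1.
All primes ≡ 3 (mod 4) appear to even exponent (or don't appear), so by the two-squares theorem n IS expressible as a sum of two squares.
Step 3: Build a representation. Group n = k² · m with k = 4 and m = 13 · 109 = 1417 (a product of primes ≡ 1 (mod 4)); a representation of m scales to one of n via (k·x)² + (k·y)² = k²(x² + y²). Each prime p ≡ 1 (mod 4) is itself a sum of two squares; find a² by testing p − a² for a perfect square:
  13: 13 − 1² = 12, 13 − 2² = 9 = 3² ⇒ 13 = 2² + 3².
  109: 109 − 1² = 108, 109 − 2² = 105, 109 − 3² = 100 = 10² ⇒ 109 = 3² + 10².
  Combine using the Brahmagupta–Fibonacci identity (a² + b²)(c² + d²) = (ac − bd)² + (ad + bc)² = (ac + bd)² + (ad − bc)²:
  13 · 109 = 1417: from (2² + 3²)(3² + 10²), take (2·3 − 3·10, 2·10 + 3·3) = (6 − 30, 20 + 9) = (-24, 29); dropping signs (only squares matter) gives (24, 29); check 24² + 29² = 576 + 841 = 1417 ✓.
  Scale by k = 4: (4·24, 4·29) = (96, 116).
Step 4: Order so x ≤ y and verify: 96² + 116² = 9216 + 13456 = 22672 = n. ✓

n = 22672 = 96² + 116² (one valid representation with x ≤ y).


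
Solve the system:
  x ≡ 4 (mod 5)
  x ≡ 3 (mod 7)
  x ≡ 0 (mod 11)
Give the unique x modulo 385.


Moduli 5, 7, 11 are pairwise coprime; by CRT there is a unique solution modulo M = 5 · 7 · 11 = 385.
Solve pairwise, accumulating the modulus:
  Start with x ≡ 4 (mod 5).
  Combine with x ≡ 3 (mod 7): since gcd(5, 7) = 1, we get a unique residue mod 35.
    Write x = 4 + 5·t and substitute into x ≡ 3 (mod 7): 5·t ≡ 3 − 4 = -1 (mod 7).
    Reduce coefficients mod 7: 5·t ≡ 6 (mod 7).
    The inverse of 5 mod 7 is 3 (since 5·3 = 15 = 2·7 + 1), so t ≡ 3·6 = 18 ≡ 4 (mod 7).
    Then x = 4 + 5·4 = 24, valid modulo lcm(5, 7) = 35: x ≡ 24 (mod 35).
  Combine with x ≡ 0 (mod 11): since gcd(35, 11) = 1, we get a unique residue mod 385.
    Write x = 24 + 35·t and substitute into x ≡ 0 (mod 11): 35·t ≡ 0 − 24 = -24 (mod 11).
    Reduce coefficients mod 11: 2·t ≡ 9 (mod 11).
    The inverse of 2 mod 11 is 6 (since 2·6 = 12 = 1·11 + 1), so t ≡ 6·9 = 54 ≡ 10 (mod 11).
    Then x = 24 + 35·10 = 374, valid modulo lcm(35, 11) = 385: x ≡ 374 (mod 385).
Verify: 374 mod 5 = 4 ✓, 374 mod 7 = 3 ✓, 374 mod 11 = 0 ✓.

x ≡ 374 (mod 385).


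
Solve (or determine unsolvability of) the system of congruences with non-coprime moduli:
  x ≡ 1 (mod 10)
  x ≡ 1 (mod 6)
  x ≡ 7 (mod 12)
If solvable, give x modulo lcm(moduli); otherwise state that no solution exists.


Moduli 10, 6, 12 are not pairwise coprime, so CRT works modulo lcm(m_i) when all pairwise compatibility conditions hold.
Pairwise compatibility: gcd(m_i, m_j) must divide a_i - a_j for every pair.
Merge one congruence at a time:
  Start: x ≡ 1 (mod 10).
  Combine with x ≡ 1 (mod 6): gcd(10, 6) = 2; 1 - 1 = 0, which IS divisible by 2, so compatible.
    Write x = 1 + 10·t and substitute into x ≡ 1 (mod 6): 10·t ≡ 1 − 1 = 0 (mod 6).
    Divide the congruence (and modulus) by g = 2: 5·t ≡ 0 (mod 3).
    Reduce coefficients mod 3: 2·t ≡ 0 (mod 3).
    The inverse of 2 mod 3 is 2 (since 2·2 = 4 = 1·3 + 1), so t ≡ 2·0 = 0 ≡ 0 (mod 3).
    Then x = 1 + 10·0 = 1, valid modulo lcm(10, 6) = 30: x ≡ 1 (mod 30).
  Combine with x ≡ 7 (mod 12): gcd(30, 12) = 6; 7 - 1 = 6, which IS divisible by 6, so compatible.
    Write x = 1 + 30·t and substitute into x ≡ 7 (mod 12): 30·t ≡ 7 − 1 = 6 (mod 12).
    Divide the congruence (and modulus) by g = 6: 5·t ≡ 1 (mod 2).
    Reduce coefficients mod 2: 1·t ≡ 1 (mod 2).
    So t ≡ 1 (mod 2).
    Then x = 1 + 30·1 = 31, valid modulo lcm(30, 12) = 60: x ≡ 31 (mod 60).
Verify: 31 mod 10 = 1, 31 mod 6 = 1, 31 mod 12 = 7.

x ≡ 31 (mod 60).


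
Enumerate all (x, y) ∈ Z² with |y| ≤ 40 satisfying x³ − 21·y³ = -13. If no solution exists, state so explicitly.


The equation is x³ - 21y³ = -13. For fixed y, x³ = 21·y³ − 13, so a solution requires the RHS to be a perfect cube.
Strategy: iterate y from -40 to 40, compute RHS = 21·y³ − 13, and check whether it is a (positive or negative) perfect cube.
Check small values of y:
  y = 0: RHS = -13 is not a perfect cube.
  y = 1: RHS = 8 = (2)³ ⇒ x = 2 works.
  y = -1: RHS = -34 is not a perfect cube.
  y = 2: RHS = 155 is not a perfect cube.
  y = -2: RHS = -181 is not a perfect cube.
  y = 3: RHS = 554 is not a perfect cube.
  y = -3: RHS = -580 is not a perfect cube.
Continuing, at y = 4: RHS = 1331 = (11)³ ⇒ x = 11 works.
Searching the remaining y in |y| ≤ 40 finds no further solutions.
Collected solutions: (2, 1), (11, 4).

Solutions (with |y| ≤ 40): (2, 1), (11, 4).


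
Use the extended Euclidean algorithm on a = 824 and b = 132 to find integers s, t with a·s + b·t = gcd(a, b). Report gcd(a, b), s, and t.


Euclidean algorithm on (824, 132) — divide until remainder is 0:
  824 = 6 · 132 + 32
  132 = 4 · 32 + 4
  32 = 8 · 4 + 0
gcd(824, 132) = 4.
Track Bezout coefficients alongside the remainders: start with r₀ = 824 = a·1 + b·0 (s = 1, t = 0) and r₁ = 132 = a·0 + b·1 (s = 0, t = 1); each new remainder r_{k+1} = r_{k-1} − q_k·r_k inherits s_{k+1} = s_{k-1} − q_k·s_k, t_{k+1} = t_{k-1} − q_k·t_k, so r_k = a·s_k + b·t_k at every step:
  q = 6: r = 32, s = 1 − 6·0 = 1, t = 0 − 6·1 = -6  (check: 824·1 + 132·(-6) = 32)
  q = 4: r = 4, s = 0 − 4·1 = -4, t = 1 − 4·(-6) = 25  (check: 824·(-4) + 132·25 = 4)
The row with r = 4 (the gcd) gives the Bezout coefficients s = -4, t = 25.
Result: 824 · (-4) + 132 · (25) = 4.

gcd(824, 132) = 4; s = -4, t = 25 (check: 824·(-4) + 132·25 = 4).


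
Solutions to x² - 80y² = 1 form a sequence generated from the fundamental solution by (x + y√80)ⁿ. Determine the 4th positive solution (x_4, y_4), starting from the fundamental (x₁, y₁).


Step 1: Find the fundamental solution (x₁, y₁) of x² - 80y² = 1.
  Expand √80 as a continued fraction. a₀ = ⌊√80⌋ = 8; iterate m_{k+1} = d_k·a_k − m_k, d_{k+1} = (80 − m_{k+1}²)/d_k, a_{k+1} = ⌊(a₀ + m_{k+1})/d_{k+1}⌋ (starting m₀ = 0, d₀ = 1), with convergents p_k = a_k·p_{k-1} + p_{k-2}, q_k = a_k·q_{k-1} + q_{k-2} (p₋₁ = 1, q₋₁ = 0):
  k = 0: a₀ = 8; p₀/q₀ = 8/1; p₀² − 80·q₀² = 64 − 80 = -16.
  k = 1: m = 8, d = 16, a = ⌊(8 + 8)/16⌋ = 1; p/q = (1·8 + 1)/(1·1 + 0) = 9/1; p² − 80·q² = 81 − 80 = 1.
  The first convergent with p² − 80·q² = 1 gives the fundamental solution (x₁, y₁) = (9, 1).
Step 2: Apply the recurrence (x_{n+1}, y_{n+1}) = (x₁x_n + 80y₁y_n, x₁y_n + y₁x_n) repeatedly.
  From (x_1, y_1) = (9, 1): x_2 = 9·9 + 80·1·1 = 161; y_2 = 9·1 + 1·9 = 18.
  From (x_2, y_2) = (161, 18): x_3 = 9·161 + 80·1·18 = 2889; y_3 = 9·18 + 1·161 = 323.
  From (x_3, y_3) = (2889, 323): x_4 = 9·2889 + 80·1·323 = 51841; y_4 = 9·323 + 1·2889 = 5796.
Step 3: Verify x_4² - 80·y_4² = 2687489281 - 2687489280 = 1 (should be 1). ✓

(x_1, y_1) = (9, 1); (x_4, y_4) = (51841, 5796).


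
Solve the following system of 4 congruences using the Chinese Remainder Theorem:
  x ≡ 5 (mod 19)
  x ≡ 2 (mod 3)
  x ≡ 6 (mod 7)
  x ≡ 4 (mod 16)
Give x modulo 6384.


Product of moduli M = 19 · 3 · 7 · 16 = 6384.
Merge one congruence at a time:
  Start: x ≡ 5 (mod 19).
  Combine with x ≡ 2 (mod 3); new modulus lcm = 57.
    Write x = 5 + 19·t and substitute into x ≡ 2 (mod 3): 19·t ≡ 2 − 5 = -3 (mod 3).
    Reduce coefficients mod 3: 1·t ≡ 0 (mod 3).
    So t ≡ 0 (mod 3).
    Then x = 5 + 19·0 = 5, valid modulo lcm(19, 3) = 57: x ≡ 5 (mod 57).
  Combine with x ≡ 6 (mod 7); new modulus lcm = 399.
    Write x = 5 + 57·t and substitute into x ≡ 6 (mod 7): 57·t ≡ 6 − 5 = 1 (mod 7).
    Reduce coefficients mod 7: 1·t ≡ 1 (mod 7).
    So t ≡ 1 (mod 7).
    Then x = 5 + 57·1 = 62, valid modulo lcm(57, 7) = 399: x ≡ 62 (mod 399).
  Combine with x ≡ 4 (mod 16); new modulus lcm = 6384.
    Write x = 62 + 399·t and substitute into x ≡ 4 (mod 16): 399·t ≡ 4 − 62 = -58 (mod 16).
    Reduce coefficients mod 16: 15·t ≡ 6 (mod 16).
    The inverse of 15 mod 16 is 15 (since 15·15 = 225 = 14·16 + 1), so t ≡ 15·6 = 90 ≡ 10 (mod 16).
    Then x = 62 + 399·10 = 4052, valid modulo lcm(399, 16) = 6384: x ≡ 4052 (mod 6384).
Verify against each original: 4052 mod 19 = 5, 4052 mod 3 = 2, 4052 mod 7 = 6, 4052 mod 16 = 4.

x ≡ 4052 (mod 6384).


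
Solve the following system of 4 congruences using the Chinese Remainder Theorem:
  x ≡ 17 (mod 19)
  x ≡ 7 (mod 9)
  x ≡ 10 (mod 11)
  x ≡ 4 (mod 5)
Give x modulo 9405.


Product of moduli M = 19 · 9 · 11 · 5 = 9405.
Merge one congruence at a time:
  Start: x ≡ 17 (mod 19).
  Combine with x ≡ 7 (mod 9); new modulus lcm = 171.
    Write x = 17 + 19·t and substitute into x ≡ 7 (mod 9): 19·t ≡ 7 − 17 = -10 (mod 9).
    Reduce coefficients mod 9: 1·t ≡ 8 (mod 9).
    So t ≡ 8 (mod 9).
    Then x = 17 + 19·8 = 169, valid modulo lcm(19, 9) = 171: x ≡ 169 (mod 171).
  Combine with x ≡ 10 (mod 11); new modulus lcm = 1881.
    Write x = 169 + 171·t and substitute into x ≡ 10 (mod 11): 171·t ≡ 10 − 169 = -159 (mod 11).
    Reduce coefficients mod 11: 6·t ≡ 6 (mod 11).
    The inverse of 6 mod 11 is 2 (since 6·2 = 12 = 1·11 + 1), so t ≡ 2·6 = 12 ≡ 1 (mod 11).
    Then x = 169 + 171·1 = 340, valid modulo lcm(171, 11) = 1881: x ≡ 340 (mod 1881).
  Combine with x ≡ 4 (mod 5); new modulus lcm = 9405.
    Write x = 340 + 1881·t and substitute into x ≡ 4 (mod 5): 1881·t ≡ 4 − 340 = -336 (mod 5).
    Reduce coefficients mod 5: 1·t ≡ 4 (mod 5).
    So t ≡ 4 (mod 5).
    Then x = 340 + 1881·4 = 7864, valid modulo lcm(1881, 5) = 9405: x ≡ 7864 (mod 9405).
Verify against each original: 7864 mod 19 = 17, 7864 mod 9 = 7, 7864 mod 11 = 10, 7864 mod 5 = 4.

x ≡ 7864 (mod 9405).


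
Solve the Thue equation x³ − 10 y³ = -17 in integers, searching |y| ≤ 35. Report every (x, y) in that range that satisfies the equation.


The equation is x³ - 10y³ = -17. For fixed y, x³ = 10·y³ − 17, so a solution requires the RHS to be a perfect cube.
Strategy: iterate y from -35 to 35, compute RHS = 10·y³ − 17, and check whether it is a (positive or negative) perfect cube.
Check small values of y:
  y = 0: RHS = -17 is not a perfect cube.
  y = 1: RHS = -7 is not a perfect cube.
  y = -1: RHS = -27 = (-3)³ ⇒ x = -3 works.
  y = 2: RHS = 63 is not a perfect cube.
  y = -2: RHS = -97 is not a perfect cube.
  y = 3: RHS = 253 is not a perfect cube.
  y = -3: RHS = -287 is not a perfect cube.
Continuing the search up to |y| = 35 finds no further solutions beyond those listed.
Collected solutions: (-3, -1).

Solutions (with |y| ≤ 35): (-3, -1).


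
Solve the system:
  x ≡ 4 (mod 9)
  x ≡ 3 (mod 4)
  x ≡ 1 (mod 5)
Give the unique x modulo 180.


Moduli 9, 4, 5 are pairwise coprime; by CRT there is a unique solution modulo M = 9 · 4 · 5 = 180.
Solve pairwise, accumulating the modulus:
  Start with x ≡ 4 (mod 9).
  Combine with x ≡ 3 (mod 4): since gcd(9, 4) = 1, we get a unique residue mod 36.
    Write x = 4 + 9·t and substitute into x ≡ 3 (mod 4): 9·t ≡ 3 − 4 = -1 (mod 4).
    Reduce coefficients mod 4: 1·t ≡ 3 (mod 4).
    So t ≡ 3 (mod 4).
    Then x = 4 + 9·3 = 31, valid modulo lcm(9, 4) = 36: x ≡ 31 (mod 36).
  Combine with x ≡ 1 (mod 5): since gcd(36, 5) = 1, we get a unique residue mod 180.
    Write x = 31 + 36·t and substitute into x ≡ 1 (mod 5): 36·t ≡ 1 − 31 = -30 (mod 5).
    Reduce coefficients mod 5: 1·t ≡ 0 (mod 5).
    So t ≡ 0 (mod 5).
    Then x = 31 + 36·0 = 31, valid modulo lcm(36, 5) = 180: x ≡ 31 (mod 180).
Verify: 31 mod 9 = 4 ✓, 31 mod 4 = 3 ✓, 31 mod 5 = 1 ✓.

x ≡ 31 (mod 180).


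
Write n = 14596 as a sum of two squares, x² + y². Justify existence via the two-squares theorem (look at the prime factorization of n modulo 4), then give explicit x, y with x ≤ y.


Step 1: Factor n = 14596 = 2^2 · 41 · 89.
Step 2: Check the mod-4 condition on each prime factor: 2 = 2 (special); 41 ≡ 1 (mod 4), exponent 1; 89 ≡ 1 (mod 4), exponent 1.
All primes ≡ 3 (mod 4) appear to even exponent (or don't appear), so by the two-squares theorem n IS expressible as a sum of two squares.
Step 3: Build a representation. Group n = k² · m with k = 2 and m = 41 · 89 = 3649 (a product of primes ≡ 1 (mod 4)); a representation of m scales to one of n via (k·x)² + (k·y)² = k²(x² + y²). Each prime p ≡ 1 (mod 4) is itself a sum of two squares; find a² by testing p − a² for a perfect square:
  41: 41 − 1² = 40, 41 − 2² = 37, 41 − 3² = 32, 41 − 4² = 25 = 5² ⇒ 41 = 4² + 5².
  89: 89 − 1² = 88, 89 − 2² = 85, 89 − 3² = 80, 89 − 4² = 73, 89 − 5² = 64 = 8² ⇒ 89 = 5² + 8².
  Combine using the Brahmagupta–Fibonacci identity (a² + b²)(c² + d²) = (ac − bd)² + (ad + bc)² = (ac + bd)² + (ad − bc)²:
  41 · 89 = 3649: from (4² + 5²)(5² + 8²), take (4·5 − 5·8, 4·8 + 5·5) = (20 − 40, 32 + 25) = (-20, 57); dropping signs (only squares matter) gives (20, 57); check 20² + 57² = 400 + 3249 = 3649 ✓.
  Scale by k = 2: (2·20, 2·57) = (40, 114).
Step 4: Order so x ≤ y and verify: 40² + 114² = 1600 + 12996 = 14596 = n. ✓

n = 14596 = 40² + 114² (one valid representation with x ≤ y).


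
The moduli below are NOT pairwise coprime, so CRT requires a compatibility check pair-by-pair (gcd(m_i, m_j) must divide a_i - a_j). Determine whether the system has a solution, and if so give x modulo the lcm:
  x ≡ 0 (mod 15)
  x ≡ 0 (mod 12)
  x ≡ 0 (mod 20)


Moduli 15, 12, 20 are not pairwise coprime, so CRT works modulo lcm(m_i) when all pairwise compatibility conditions hold.
Pairwise compatibility: gcd(m_i, m_j) must divide a_i - a_j for every pair.
Merge one congruence at a time:
  Start: x ≡ 0 (mod 15).
  Combine with x ≡ 0 (mod 12): gcd(15, 12) = 3; 0 - 0 = 0, which IS divisible by 3, so compatible.
    Write x = 0 + 15·t and substitute into x ≡ 0 (mod 12): 15·t ≡ 0 − 0 = 0 (mod 12).
    Divide the congruence (and modulus) by g = 3: 5·t ≡ 0 (mod 4).
    Reduce coefficients mod 4: 1·t ≡ 0 (mod 4).
    So t ≡ 0 (mod 4).
    Then x = 0 + 15·0 = 0, valid modulo lcm(15, 12) = 60: x ≡ 0 (mod 60).
  Combine with x ≡ 0 (mod 20): gcd(60, 20) = 20; 0 - 0 = 0, which IS divisible by 20, so compatible.
    Write x = 0 + 60·t and substitute into x ≡ 0 (mod 20): 60·t ≡ 0 − 0 = 0 (mod 20).
    Divide the congruence (and modulus) by g = 20: 3·t ≡ 0 (mod 1).
    Modulo 1 every t works; take t = 0.
    Then x = 0 + 60·0 = 0, valid modulo lcm(60, 20) = 60: x ≡ 0 (mod 60).
Verify: 0 mod 15 = 0, 0 mod 12 = 0, 0 mod 20 = 0.

x ≡ 0 (mod 60).


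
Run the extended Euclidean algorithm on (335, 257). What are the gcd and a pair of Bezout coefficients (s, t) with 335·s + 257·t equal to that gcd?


Euclidean algorithm on (335, 257) — divide until remainder is 0:
  335 = 1 · 257 + 78
  257 = 3 · 78 + 23
  78 = 3 · 23 + 9
  23 = 2 · 9 + 5
  9 = 1 · 5 + 4
  5 = 1 · 4 + 1
  4 = 4 · 1 + 0
gcd(335, 257) = 1.
Track Bezout coefficients alongside the remainders: start with r₀ = 335 = a·1 + b·0 (s = 1, t = 0) and r₁ = 257 = a·0 + b·1 (s = 0, t = 1); each new remainder r_{k+1} = r_{k-1} − q_k·r_k inherits s_{k+1} = s_{k-1} − q_k·s_k, t_{k+1} = t_{k-1} − q_k·t_k, so r_k = a·s_k + b·t_k at every step:
  q = 1: r = 78, s = 1 − 1·0 = 1, t = 0 − 1·1 = -1  (check: 335·1 + 257·(-1) = 78)
  q = 3: r = 23, s = 0 − 3·1 = -3, t = 1 − 3·(-1) = 4  (check: 335·(-3) + 257·4 = 23)
  q = 3: r = 9, s = 1 − 3·(-3) = 10, t = -1 − 3·4 = -13  (check: 335·10 + 257·(-13) = 9)
  q = 2: r = 5, s = -3 − 2·10 = -23, t = 4 − 2·(-13) = 30  (check: 335·(-23) + 257·30 = 5)
  q = 1: r = 4, s = 10 − 1·(-23) = 33, t = -13 − 1·30 = -43  (check: 335·33 + 257·(-43) = 4)
  q = 1: r = 1, s = -23 − 1·33 = -56, t = 30 − 1·(-43) = 73  (check: 335·(-56) + 257·73 = 1)
The row with r = 1 (the gcd) gives the Bezout coefficients s = -56, t = 73.
Result: 335 · (-56) + 257 · (73) = 1.

gcd(335, 257) = 1; s = -56, t = 73 (check: 335·(-56) + 257·73 = 1).


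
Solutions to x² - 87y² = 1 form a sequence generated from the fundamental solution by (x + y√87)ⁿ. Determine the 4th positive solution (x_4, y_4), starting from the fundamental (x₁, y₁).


Step 1: Find the fundamental solution (x₁, y₁) of x² - 87y² = 1.
  Expand √87 as a continued fraction. a₀ = ⌊√87⌋ = 9; iterate m_{k+1} = d_k·a_k − m_k, d_{k+1} = (87 − m_{k+1}²)/d_k, a_{k+1} = ⌊(a₀ + m_{k+1})/d_{k+1}⌋ (starting m₀ = 0, d₀ = 1), with convergents p_k = a_k·p_{k-1} + p_{k-2}, q_k = a_k·q_{k-1} + q_{k-2} (p₋₁ = 1, q₋₁ = 0):
  k = 0: a₀ = 9; p₀/q₀ = 9/1; p₀² − 87·q₀² = 81 − 87 = -6.
  k = 1: m = 9, d = 6, a = ⌊(9 + 9)/6⌋ = 3; p/q = (3·9 + 1)/(3·1 + 0) = 28/3; p² − 87·q² = 784 − 783 = 1.
  The first convergent with p² − 87·q² = 1 gives the fundamental solution (x₁, y₁) = (28, 3).
Step 2: Apply the recurrence (x_{n+1}, y_{n+1}) = (x₁x_n + 87y₁y_n, x₁y_n + y₁x_n) repeatedly.
  From (x_1, y_1) = (28, 3): x_2 = 28·28 + 87·3·3 = 1567; y_2 = 28·3 + 3·28 = 168.
  From (x_2, y_2) = (1567, 168): x_3 = 28·1567 + 87·3·168 = 87724; y_3 = 28·168 + 3·1567 = 9405.
  From (x_3, y_3) = (87724, 9405): x_4 = 28·87724 + 87·3·9405 = 4910977; y_4 = 28·9405 + 3·87724 = 526512.
Step 3: Verify x_4² - 87·y_4² = 24117695094529 - 24117695094528 = 1 (should be 1). ✓

(x_1, y_1) = (28, 3); (x_4, y_4) = (4910977, 526512).


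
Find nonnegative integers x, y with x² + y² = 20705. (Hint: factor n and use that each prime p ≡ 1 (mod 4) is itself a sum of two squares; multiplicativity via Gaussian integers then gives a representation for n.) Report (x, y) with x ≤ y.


Step 1: Factor n = 20705 = 5 · 41 · 101.
Step 2: Check the mod-4 condition on each prime factor: 5 ≡ 1 (mod 4), exponent 1; 41 ≡ 1 (mod 4), exponent 1; 101 ≡ 1 (mod 4), exponent 1.
All primes ≡ 3 (mod 4) appear to even exponent (or don't appear), so by the two-squares theorem n IS expressible as a sum of two squares.
Step 3: Build a representation. Here n = 5 · 41 · 101 is a product of primes ≡ 1 (mod 4). Each prime p ≡ 1 (mod 4) is itself a sum of two squares; find a² by testing p − a² for a perfect square:
  5: 5 − 1² = 4 = 2² ⇒ 5 = 1² + 2².
  41: 41 − 1² = 40, 41 − 2² = 37, 41 − 3² = 32, 41 − 4² = 25 = 5² ⇒ 41 = 4² + 5².
  101: 101 − 1² = 100 = 10² ⇒ 101 = 1² + 10².
  Combine using the Brahmagupta–Fibonacci identity (a² + b²)(c² + d²) = (ac − bd)² + (ad + bc)² = (ac + bd)² + (ad − bc)²:
  5 · 41 = 205: from (1² + 2²)(4² + 5²), take (1·4 − 2·5, 1·5 + 2·4) = (4 − 10, 5 + 8) = (-6, 13); dropping signs (only squares matter) gives (6, 13); check 6² + 13² = 36 + 169 = 205 ✓.
  205 · 101 = 20705: from (6² + 13²)(1² + 10²), take (6·1 − 13·10, 6·10 + 13·1) = (6 − 130, 60 + 13) = (-124, 73); dropping signs (only squares matter) gives (124, 73); check 124² + 73² = 15376 + 5329 = 20705 ✓.
Step 4: Order so x ≤ y and verify: 73² + 124² = 5329 + 15376 = 20705 = n. ✓

n = 20705 = 73² + 124² (one valid representation with x ≤ y).


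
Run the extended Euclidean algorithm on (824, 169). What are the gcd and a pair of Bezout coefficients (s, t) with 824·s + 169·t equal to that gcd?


Euclidean algorithm on (824, 169) — divide until remainder is 0:
  824 = 4 · 169 + 148
  169 = 1 · 148 + 21
  148 = 7 · 21 + 1
  21 = 21 · 1 + 0
gcd(824, 169) = 1.
Track Bezout coefficients alongside the remainders: start with r₀ = 824 = a·1 + b·0 (s = 1, t = 0) and r₁ = 169 = a·0 + b·1 (s = 0, t = 1); each new remainder r_{k+1} = r_{k-1} − q_k·r_k inherits s_{k+1} = s_{k-1} − q_k·s_k, t_{k+1} = t_{k-1} − q_k·t_k, so r_k = a·s_k + b·t_k at every step:
  q = 4: r = 148, s = 1 − 4·0 = 1, t = 0 − 4·1 = -4  (check: 824·1 + 169·(-4) = 148)
  q = 1: r = 21, s = 0 − 1·1 = -1, t = 1 − 1·(-4) = 5  (check: 824·(-1) + 169·5 = 21)
  q = 7: r = 1, s = 1 − 7·(-1) = 8, t = -4 − 7·5 = -39  (check: 824·8 + 169·(-39) = 1)
The row with r = 1 (the gcd) gives the Bezout coefficients s = 8, t = -39.
Result: 824 · (8) + 169 · (-39) = 1.

gcd(824, 169) = 1; s = 8, t = -39 (check: 824·8 + 169·(-39) = 1).


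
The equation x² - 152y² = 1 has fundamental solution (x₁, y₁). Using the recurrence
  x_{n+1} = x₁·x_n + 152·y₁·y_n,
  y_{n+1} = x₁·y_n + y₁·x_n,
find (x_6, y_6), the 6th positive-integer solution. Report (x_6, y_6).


Step 1: Find the fundamental solution (x₁, y₁) of x² - 152y² = 1.
  Expand √152 as a continued fraction. a₀ = ⌊√152⌋ = 12; iterate m_{k+1} = d_k·a_k − m_k, d_{k+1} = (152 − m_{k+1}²)/d_k, a_{k+1} = ⌊(a₀ + m_{k+1})/d_{k+1}⌋ (starting m₀ = 0, d₀ = 1), with convergents p_k = a_k·p_{k-1} + p_{k-2}, q_k = a_k·q_{k-1} + q_{k-2} (p₋₁ = 1, q₋₁ = 0):
  k = 0: a₀ = 12; p₀/q₀ = 12/1; p₀² − 152·q₀² = 144 − 152 = -8.
  k = 1: m = 12, d = 8, a = ⌊(12 + 12)/8⌋ = 3; p/q = (3·12 + 1)/(3·1 + 0) = 37/3; p² − 152·q² = 1369 − 1368 = 1.
  The first convergent with p² − 152·q² = 1 gives the fundamental solution (x₁, y₁) = (37, 3).
Step 2: Apply the recurrence (x_{n+1}, y_{n+1}) = (x₁x_n + 152y₁y_n, x₁y_n + y₁x_n) repeatedly.
  From (x_1, y_1) = (37, 3): x_2 = 37·37 + 152·3·3 = 2737; y_2 = 37·3 + 3·37 = 222.
  From (x_2, y_2) = (2737, 222): x_3 = 37·2737 + 152·3·222 = 202501; y_3 = 37·222 + 3·2737 = 16425.
  From (x_3, y_3) = (202501, 16425): x_4 = 37·202501 + 152·3·16425 = 14982337; y_4 = 37·16425 + 3·202501 = 1215228.
  From (x_4, y_4) = (14982337, 1215228): x_5 = 37·14982337 + 152·3·1215228 = 1108490437; y_5 = 37·1215228 + 3·14982337 = 89910447.
  From (x_5, y_5) = (1108490437, 89910447): x_6 = 37·1108490437 + 152·3·89910447 = 82013310001; y_6 = 37·89910447 + 3·1108490437 = 6652157850.
Step 3: Verify x_6² - 152·y_6² = 6726183017320126620001 - 6726183017320126620000 = 1 (should be 1). ✓

(x_1, y_1) = (37, 3); (x_6, y_6) = (82013310001, 6652157850).


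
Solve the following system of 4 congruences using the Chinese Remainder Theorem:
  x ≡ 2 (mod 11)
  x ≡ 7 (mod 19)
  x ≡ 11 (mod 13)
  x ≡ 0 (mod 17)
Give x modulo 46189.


Product of moduli M = 11 · 19 · 13 · 17 = 46189.
Merge one congruence at a time:
  Start: x ≡ 2 (mod 11).
  Combine with x ≡ 7 (mod 19); new modulus lcm = 209.
    Write x = 2 + 11·t and substitute into x ≡ 7 (mod 19): 11·t ≡ 7 − 2 = 5 (mod 19).
    The inverse of 11 mod 19 is 7 (since 11·7 = 77 = 4·19 + 1), so t ≡ 7·5 = 35 ≡ 16 (mod 19).
    Then x = 2 + 11·16 = 178, valid modulo lcm(11, 19) = 209: x ≡ 178 (mod 209).
  Combine with x ≡ 11 (mod 13); new modulus lcm = 2717.
    Write x = 178 + 209·t and substitute into x ≡ 11 (mod 13): 209·t ≡ 11 − 178 = -167 (mod 13).
    Reduce coefficients mod 13: 1·t ≡ 2 (mod 13).
    So t ≡ 2 (mod 13).
    Then x = 178 + 209·2 = 596, valid modulo lcm(209, 13) = 2717: x ≡ 596 (mod 2717).
  Combine with x ≡ 0 (mod 17); new modulus lcm = 46189.
    Write x = 596 + 2717·t and substitute into x ≡ 0 (mod 17): 2717·t ≡ 0 − 596 = -596 (mod 17).
    Reduce coefficients mod 17: 14·t ≡ 16 (mod 17).
    The inverse of 14 mod 17 is 11 (since 14·11 = 154 = 9·17 + 1), so t ≡ 11·16 = 176 ≡ 6 (mod 17).
    Then x = 596 + 2717·6 = 16898, valid modulo lcm(2717, 17) = 46189: x ≡ 16898 (mod 46189).
Verify against each original: 16898 mod 11 = 2, 16898 mod 19 = 7, 16898 mod 13 = 11, 16898 mod 17 = 0.

x ≡ 16898 (mod 46189).


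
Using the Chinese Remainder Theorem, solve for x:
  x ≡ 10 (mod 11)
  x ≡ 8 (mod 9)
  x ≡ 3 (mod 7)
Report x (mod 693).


Moduli 11, 9, 7 are pairwise coprime; by CRT there is a unique solution modulo M = 11 · 9 · 7 = 693.
Solve pairwise, accumulating the modulus:
  Start with x ≡ 10 (mod 11).
  Combine with x ≡ 8 (mod 9): since gcd(11, 9) = 1, we get a unique residue mod 99.
    Write x = 10 + 11·t and substitute into x ≡ 8 (mod 9): 11·t ≡ 8 − 10 = -2 (mod 9).
    Reduce coefficients mod 9: 2·t ≡ 7 (mod 9).
    The inverse of 2 mod 9 is 5 (since 2·5 = 10 = 1·9 + 1), so t ≡ 5·7 = 35 ≡ 8 (mod 9).
    Then x = 10 + 11·8 = 98, valid modulo lcm(11, 9) = 99: x ≡ 98 (mod 99).
  Combine with x ≡ 3 (mod 7): since gcd(99, 7) = 1, we get a unique residue mod 693.
    Write x = 98 + 99·t and substitute into x ≡ 3 (mod 7): 99·t ≡ 3 − 98 = -95 (mod 7).
    Reduce coefficients mod 7: 1·t ≡ 3 (mod 7).
    So t ≡ 3 (mod 7).
    Then x = 98 + 99·3 = 395, valid modulo lcm(99, 7) = 693: x ≡ 395 (mod 693).
Verify: 395 mod 11 = 10 ✓, 395 mod 9 = 8 ✓, 395 mod 7 = 3 ✓.

x ≡ 395 (mod 693).
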